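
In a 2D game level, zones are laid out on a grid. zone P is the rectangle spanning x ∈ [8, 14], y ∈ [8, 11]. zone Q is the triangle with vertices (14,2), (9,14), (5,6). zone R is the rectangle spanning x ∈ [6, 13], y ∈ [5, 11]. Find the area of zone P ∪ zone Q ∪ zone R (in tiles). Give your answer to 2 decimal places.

By inclusion–exclusion:
Individual areas: |zone P| = 18, |zone Q| = 44, |zone R| = 42.
|zone P∩zone Q| = 8.625.
|zone P∩zone R|: x∈[8,13], y∈[8,11] → 5·3 = 15.
|zone Q∩zone R| = 30.4028.
|zone P∩zone Q∩zone R| = 8.625.
|zone P ∪ zone Q ∪ zone R| = 104 − 54.0278 + 8.625 = 58.60.

58.60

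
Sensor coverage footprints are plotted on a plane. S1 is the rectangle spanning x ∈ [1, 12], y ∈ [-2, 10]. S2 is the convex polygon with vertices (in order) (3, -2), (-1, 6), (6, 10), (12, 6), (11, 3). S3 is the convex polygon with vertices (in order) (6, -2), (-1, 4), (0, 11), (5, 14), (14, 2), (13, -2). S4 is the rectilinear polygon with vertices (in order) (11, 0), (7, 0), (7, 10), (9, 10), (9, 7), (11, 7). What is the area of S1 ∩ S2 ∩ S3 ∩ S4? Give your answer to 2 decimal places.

The intersection is the polygon with vertices (9,8), (9,7), (10.25,7), (11,6), (11,3), (7,0.5), (7,9.333).
By the shoelace formula its area is 23.96.

23.96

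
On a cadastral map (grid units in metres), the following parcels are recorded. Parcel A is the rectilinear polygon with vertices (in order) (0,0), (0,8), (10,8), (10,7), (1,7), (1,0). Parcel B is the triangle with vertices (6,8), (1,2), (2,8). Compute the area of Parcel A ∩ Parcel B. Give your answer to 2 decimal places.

3.67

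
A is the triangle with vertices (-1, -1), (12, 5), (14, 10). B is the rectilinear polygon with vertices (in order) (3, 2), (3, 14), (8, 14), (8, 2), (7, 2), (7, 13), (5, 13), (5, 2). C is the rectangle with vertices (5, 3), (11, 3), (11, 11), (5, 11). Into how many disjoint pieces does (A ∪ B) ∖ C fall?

2

(A ∪ B) ∖ C splits into 2 disjoint pieces (area 35.0944, area 6.9308).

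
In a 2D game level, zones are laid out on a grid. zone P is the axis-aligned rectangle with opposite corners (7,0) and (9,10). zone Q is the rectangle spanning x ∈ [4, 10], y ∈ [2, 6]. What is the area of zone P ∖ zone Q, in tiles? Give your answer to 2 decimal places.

12.00

|zone P∩zone Q|: x∈[7,9], y∈[2,6] → 2·4 = 8.
|zone P| = 20.
|zone P ∖ zone Q| = |zone P| − |zone P∩zone Q| = 20 − 8 = 12.00.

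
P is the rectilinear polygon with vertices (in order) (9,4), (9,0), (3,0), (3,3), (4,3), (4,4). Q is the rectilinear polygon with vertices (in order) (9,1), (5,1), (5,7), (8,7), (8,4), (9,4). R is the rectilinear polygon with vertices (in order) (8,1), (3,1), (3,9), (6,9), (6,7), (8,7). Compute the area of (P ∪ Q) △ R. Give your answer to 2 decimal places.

|P ∪ Q| = 32.
|(P ∪ Q) ∩ R| = 23.
|(P ∪ Q) △ R| = 32 + 36 − 46 = 22.00.

22.00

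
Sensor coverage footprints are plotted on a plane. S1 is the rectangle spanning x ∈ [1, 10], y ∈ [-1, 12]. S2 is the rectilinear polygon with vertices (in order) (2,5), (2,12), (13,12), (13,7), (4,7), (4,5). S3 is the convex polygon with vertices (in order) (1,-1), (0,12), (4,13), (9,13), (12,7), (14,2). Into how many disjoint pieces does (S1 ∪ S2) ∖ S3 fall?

2

(S1 ∪ S2) ∖ S3 splits into 2 disjoint pieces (area 9.3462, area 11.25).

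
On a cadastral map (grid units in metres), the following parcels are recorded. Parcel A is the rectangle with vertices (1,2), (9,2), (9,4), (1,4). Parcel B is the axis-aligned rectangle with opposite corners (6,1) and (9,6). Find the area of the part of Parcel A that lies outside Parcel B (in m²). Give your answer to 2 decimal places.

10.00

|Parcel A∩Parcel B|: x∈[6,9], y∈[2,4] → 3·2 = 6.
|Parcel A| = 16.
|Parcel A ∖ Parcel B| = |Parcel A| − |Parcel A∩Parcel B| = 16 − 6 = 10.00.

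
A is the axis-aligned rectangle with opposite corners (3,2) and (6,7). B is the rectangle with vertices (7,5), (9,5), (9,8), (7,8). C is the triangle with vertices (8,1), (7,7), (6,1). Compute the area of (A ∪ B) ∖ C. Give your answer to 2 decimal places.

|A ∪ B| = 21.
|(A ∪ B) ∩ C| = 0.3333.
|(A ∪ B) ∖ C| = 21 − 0.3333 = 20.67.

20.67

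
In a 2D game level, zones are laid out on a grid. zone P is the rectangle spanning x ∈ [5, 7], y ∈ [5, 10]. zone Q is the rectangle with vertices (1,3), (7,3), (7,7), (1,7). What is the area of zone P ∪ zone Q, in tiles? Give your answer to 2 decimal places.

By inclusion–exclusion:
Individual areas: |zone P| = 10, |zone Q| = 24.
|zone P∩zone Q|: x∈[5,7], y∈[5,7] → 2·2 = 4.
|zone P ∪ zone Q| = 34 − 4 = 30.00.

30.00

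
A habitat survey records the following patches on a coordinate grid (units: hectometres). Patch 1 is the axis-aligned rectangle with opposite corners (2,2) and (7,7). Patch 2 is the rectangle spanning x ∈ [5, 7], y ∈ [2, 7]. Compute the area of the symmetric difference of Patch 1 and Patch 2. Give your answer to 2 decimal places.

15.00

|Patch 1∩Patch 2|: x∈[5,7], y∈[2,7] → 2·5 = 10.
|Patch 1 △ Patch 2| = |Patch 1| + |Patch 2| − 2·|Patch 1∩Patch 2| = 25 + 10 − 20 = 15.00.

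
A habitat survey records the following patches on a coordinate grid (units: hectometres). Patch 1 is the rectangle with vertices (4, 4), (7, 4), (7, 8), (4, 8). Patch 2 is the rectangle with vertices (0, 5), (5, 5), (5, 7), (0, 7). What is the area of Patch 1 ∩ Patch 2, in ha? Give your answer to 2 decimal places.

|Patch 1∩Patch 2|: x∈[4,5], y∈[5,7] → 1·2 = 2.

2.00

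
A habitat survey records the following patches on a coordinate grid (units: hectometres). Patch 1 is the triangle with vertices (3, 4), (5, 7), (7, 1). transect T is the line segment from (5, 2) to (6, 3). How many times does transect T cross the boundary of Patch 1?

The segment meets the boundary at (5.286,2.286).

1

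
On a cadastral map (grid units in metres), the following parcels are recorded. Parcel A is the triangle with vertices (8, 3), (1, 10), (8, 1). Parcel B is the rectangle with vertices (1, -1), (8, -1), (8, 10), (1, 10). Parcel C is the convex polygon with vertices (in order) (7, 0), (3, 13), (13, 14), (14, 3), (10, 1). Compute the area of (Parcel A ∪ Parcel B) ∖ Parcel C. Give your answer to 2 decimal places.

51.78

|Parcel A ∪ Parcel B| = 77.
|(Parcel A ∪ Parcel B) ∩ Parcel C| = 25.2179.
|(Parcel A ∪ Parcel B) ∖ Parcel C| = 77 − 25.2179 = 51.78.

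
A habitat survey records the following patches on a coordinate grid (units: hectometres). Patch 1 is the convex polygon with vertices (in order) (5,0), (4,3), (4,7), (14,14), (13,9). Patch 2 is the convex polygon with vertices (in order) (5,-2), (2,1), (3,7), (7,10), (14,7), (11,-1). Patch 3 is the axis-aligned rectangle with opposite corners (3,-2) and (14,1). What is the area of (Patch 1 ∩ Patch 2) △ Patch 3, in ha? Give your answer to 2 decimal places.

71.15

|Patch 1 ∩ Patch 2| = 39.3716.
|(Patch 1 ∩ Patch 2) ∩ Patch 3| = 0.6111.
|(Patch 1 ∩ Patch 2) △ Patch 3| = 39.3716 + 33 − 1.2222 = 71.15.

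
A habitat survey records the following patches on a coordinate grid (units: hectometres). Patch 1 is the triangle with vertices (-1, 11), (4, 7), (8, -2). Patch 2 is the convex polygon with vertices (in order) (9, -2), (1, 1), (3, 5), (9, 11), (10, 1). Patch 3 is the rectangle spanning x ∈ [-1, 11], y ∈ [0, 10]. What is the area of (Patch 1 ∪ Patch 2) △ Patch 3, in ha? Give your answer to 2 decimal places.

|Patch 1 ∪ Patch 2| = 71.7275.
|(Patch 1 ∪ Patch 2) ∩ Patch 3| = 64.8705.
|(Patch 1 ∪ Patch 2) △ Patch 3| = 71.7275 + 120 − 129.7409 = 61.99.

61.99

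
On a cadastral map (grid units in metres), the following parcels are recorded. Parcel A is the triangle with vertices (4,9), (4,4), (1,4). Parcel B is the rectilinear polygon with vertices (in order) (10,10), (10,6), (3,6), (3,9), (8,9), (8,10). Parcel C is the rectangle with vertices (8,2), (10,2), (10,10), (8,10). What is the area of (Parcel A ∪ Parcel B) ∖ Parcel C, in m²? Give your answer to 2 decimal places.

20.33

|Parcel A ∪ Parcel B| = 28.3333.
|(Parcel A ∪ Parcel B) ∩ Parcel C| = 8.
|(Parcel A ∪ Parcel B) ∖ Parcel C| = 28.3333 − 8 = 20.33.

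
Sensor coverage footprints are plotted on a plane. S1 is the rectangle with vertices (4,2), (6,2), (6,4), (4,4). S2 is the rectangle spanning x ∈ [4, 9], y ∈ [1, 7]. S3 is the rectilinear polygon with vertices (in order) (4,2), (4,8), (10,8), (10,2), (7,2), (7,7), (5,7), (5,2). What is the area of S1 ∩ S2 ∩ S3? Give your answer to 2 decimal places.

2.00

The intersection is the polygon with vertices (4,2), (4,4), (5,4), (5,2).
By the shoelace formula its area is 2.00.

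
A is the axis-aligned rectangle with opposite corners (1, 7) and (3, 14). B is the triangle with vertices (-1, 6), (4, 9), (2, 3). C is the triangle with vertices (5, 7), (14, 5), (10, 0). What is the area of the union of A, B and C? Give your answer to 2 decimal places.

50.90

By inclusion–exclusion:
Individual areas: |A| = 14, |B| = 12, |C| = 26.5.
|A∩B| = 1.6.
|A∩C| = 0.
|B∩C| = 0.
|A∩B∩C| = 0.
|A ∪ B ∪ C| = 52.5 − 1.6 + 0 = 50.90.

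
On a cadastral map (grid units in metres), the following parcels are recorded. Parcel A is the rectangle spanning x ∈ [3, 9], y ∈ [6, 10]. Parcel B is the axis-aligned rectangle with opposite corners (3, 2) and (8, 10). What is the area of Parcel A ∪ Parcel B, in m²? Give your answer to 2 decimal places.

44.00

By inclusion–exclusion:
Individual areas: |Parcel A| = 24, |Parcel B| = 40.
|Parcel A∩Parcel B|: x∈[3,8], y∈[6,10] → 5·4 = 20.
|Parcel A ∪ Parcel B| = 64 − 20 = 44.00.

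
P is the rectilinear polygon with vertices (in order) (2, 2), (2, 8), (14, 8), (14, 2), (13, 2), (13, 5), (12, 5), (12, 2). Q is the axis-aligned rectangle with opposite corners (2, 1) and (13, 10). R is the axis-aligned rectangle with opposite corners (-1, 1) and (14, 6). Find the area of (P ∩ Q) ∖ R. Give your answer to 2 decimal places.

|P ∩ Q| = 63.
|(P ∩ Q) ∩ R| = 41.
|(P ∩ Q) ∖ R| = 63 − 41 = 22.00.

22.00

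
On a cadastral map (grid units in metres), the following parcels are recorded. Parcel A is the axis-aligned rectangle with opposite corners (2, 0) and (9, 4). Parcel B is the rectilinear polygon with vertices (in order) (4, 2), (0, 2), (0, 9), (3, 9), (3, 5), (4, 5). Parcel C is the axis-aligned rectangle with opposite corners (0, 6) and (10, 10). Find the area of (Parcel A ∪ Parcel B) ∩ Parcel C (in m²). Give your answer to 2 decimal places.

The region (Parcel A ∪ Parcel B) ∩ Parcel C is the polygon with vertices (0,9), (3,9), (3,6), (0,6).
By the shoelace formula its area is 9.00.

9.00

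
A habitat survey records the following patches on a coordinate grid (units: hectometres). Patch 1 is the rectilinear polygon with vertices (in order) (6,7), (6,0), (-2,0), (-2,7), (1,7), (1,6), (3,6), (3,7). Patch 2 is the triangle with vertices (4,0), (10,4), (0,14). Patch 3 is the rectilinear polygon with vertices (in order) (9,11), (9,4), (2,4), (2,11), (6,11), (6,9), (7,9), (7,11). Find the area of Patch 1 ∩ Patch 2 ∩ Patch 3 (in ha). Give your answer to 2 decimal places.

The intersection is the polygon with vertices (2.286,6), (3,6), (3,7), (6,7), (6,4), (2.857,4).
By the shoelace formula its area is 9.86.

9.86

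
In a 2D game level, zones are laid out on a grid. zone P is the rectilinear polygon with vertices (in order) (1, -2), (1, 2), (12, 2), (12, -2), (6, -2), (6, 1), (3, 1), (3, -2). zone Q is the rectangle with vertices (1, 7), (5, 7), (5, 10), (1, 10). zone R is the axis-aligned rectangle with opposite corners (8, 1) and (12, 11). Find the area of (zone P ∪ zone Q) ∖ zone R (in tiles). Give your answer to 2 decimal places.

43.00

|zone P ∪ zone Q| = 47.
|(zone P ∪ zone Q) ∩ zone R| = 4.
|(zone P ∪ zone Q) ∖ zone R| = 47 − 4 = 43.00.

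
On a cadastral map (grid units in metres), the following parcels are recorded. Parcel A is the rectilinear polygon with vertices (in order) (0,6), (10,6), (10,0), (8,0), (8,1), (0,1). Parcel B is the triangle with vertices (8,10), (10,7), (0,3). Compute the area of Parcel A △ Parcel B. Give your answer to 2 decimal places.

58.79

|Parcel A| = 52, |Parcel B| = 19, |Parcel A∩Parcel B| = 6.1071.
|Parcel A △ Parcel B| = |Parcel A| + |Parcel B| − 2·|Parcel A∩Parcel B| = 52 + 19 − 12.2143 = 58.79.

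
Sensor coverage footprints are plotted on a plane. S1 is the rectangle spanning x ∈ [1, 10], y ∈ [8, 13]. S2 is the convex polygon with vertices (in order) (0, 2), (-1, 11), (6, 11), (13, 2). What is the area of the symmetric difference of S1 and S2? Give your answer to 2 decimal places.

98.00

|S1| = 45, |S2| = 90, |S1∩S2| = 18.5.
|S1 △ S2| = |S1| + |S2| − 2·|S1∩S2| = 45 + 90 − 37 = 98.00.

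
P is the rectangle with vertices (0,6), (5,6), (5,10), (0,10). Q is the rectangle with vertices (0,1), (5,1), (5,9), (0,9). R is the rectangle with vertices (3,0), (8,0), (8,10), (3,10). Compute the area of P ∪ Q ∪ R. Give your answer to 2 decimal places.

77.00

By inclusion–exclusion:
Individual areas: |P| = 20, |Q| = 40, |R| = 50.
|P∩Q|: x∈[0,5], y∈[6,9] → 5·3 = 15.
|P∩R|: x∈[3,5], y∈[6,10] → 2·4 = 8.
|Q∩R|: x∈[3,5], y∈[1,9] → 2·8 = 16.
|P∩Q∩R| = 6.
|P ∪ Q ∪ R| = 110 − 39 + 6 = 77.00.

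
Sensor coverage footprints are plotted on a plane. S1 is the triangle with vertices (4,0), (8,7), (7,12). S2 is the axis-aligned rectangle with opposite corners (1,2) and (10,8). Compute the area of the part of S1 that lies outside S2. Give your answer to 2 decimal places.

|S1| = 13.5, |S1∩S2| = 9.2571.
|S1 ∖ S2| = |S1| − |S1∩S2| = 13.5 − 9.2571 = 4.24.

4.24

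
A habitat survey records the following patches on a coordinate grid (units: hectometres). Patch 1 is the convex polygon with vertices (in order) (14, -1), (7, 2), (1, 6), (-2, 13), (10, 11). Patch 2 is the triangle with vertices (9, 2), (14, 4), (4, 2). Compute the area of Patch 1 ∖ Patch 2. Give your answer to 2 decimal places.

103.92

|Patch 1| = 108, |Patch 1∩Patch 2| = 4.0779.
|Patch 1 ∖ Patch 2| = |Patch 1| − |Patch 1∩Patch 2| = 108 − 4.0779 = 103.92.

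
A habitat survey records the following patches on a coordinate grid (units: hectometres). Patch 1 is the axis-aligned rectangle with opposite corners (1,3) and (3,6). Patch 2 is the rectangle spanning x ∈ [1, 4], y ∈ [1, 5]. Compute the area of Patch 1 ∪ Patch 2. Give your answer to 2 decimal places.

By inclusion–exclusion:
Individual areas: |Patch 1| = 6, |Patch 2| = 12.
|Patch 1∩Patch 2|: x∈[1,3], y∈[3,5] → 2·2 = 4.
|Patch 1 ∪ Patch 2| = 18 − 4 = 14.00.

14.00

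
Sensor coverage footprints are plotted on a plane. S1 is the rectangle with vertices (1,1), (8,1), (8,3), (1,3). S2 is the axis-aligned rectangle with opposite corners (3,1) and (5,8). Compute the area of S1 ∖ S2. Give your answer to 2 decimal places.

|S1∩S2|: x∈[3,5], y∈[1,3] → 2·2 = 4.
|S1| = 14.
|S1 ∖ S2| = |S1| − |S1∩S2| = 14 − 4 = 10.00.

10.00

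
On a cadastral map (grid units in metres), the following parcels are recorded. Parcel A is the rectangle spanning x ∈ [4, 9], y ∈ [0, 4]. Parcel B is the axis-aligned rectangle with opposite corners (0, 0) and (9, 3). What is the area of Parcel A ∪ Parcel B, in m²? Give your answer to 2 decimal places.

32.00

By inclusion–exclusion:
Individual areas: |Parcel A| = 20, |Parcel B| = 27.
|Parcel A∩Parcel B|: x∈[4,9], y∈[0,3] → 5·3 = 15.
|Parcel A ∪ Parcel B| = 47 − 15 = 32.00.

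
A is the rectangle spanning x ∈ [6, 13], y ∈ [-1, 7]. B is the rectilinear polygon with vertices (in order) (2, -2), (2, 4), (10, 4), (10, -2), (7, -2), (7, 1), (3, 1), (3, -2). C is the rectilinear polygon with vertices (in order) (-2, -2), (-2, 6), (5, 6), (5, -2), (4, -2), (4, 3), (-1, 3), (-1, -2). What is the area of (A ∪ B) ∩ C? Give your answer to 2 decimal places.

The region (A ∪ B) ∩ C is the polygon with vertices (4,1), (4,3), (2,3), (2,4), (5,4), (5,1).
By the shoelace formula its area is 5.00.

5.00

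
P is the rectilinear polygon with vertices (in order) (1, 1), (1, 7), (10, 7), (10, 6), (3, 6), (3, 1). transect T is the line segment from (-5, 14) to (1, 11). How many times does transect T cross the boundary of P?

The segment lies entirely outside P and never meets its boundary.

0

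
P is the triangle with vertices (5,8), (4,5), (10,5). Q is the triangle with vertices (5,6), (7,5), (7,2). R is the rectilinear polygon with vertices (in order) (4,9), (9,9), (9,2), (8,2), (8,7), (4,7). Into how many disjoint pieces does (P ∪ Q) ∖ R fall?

2

(P ∪ Q) ∖ R splits into 2 disjoint pieces (area 9.05, area 0.3).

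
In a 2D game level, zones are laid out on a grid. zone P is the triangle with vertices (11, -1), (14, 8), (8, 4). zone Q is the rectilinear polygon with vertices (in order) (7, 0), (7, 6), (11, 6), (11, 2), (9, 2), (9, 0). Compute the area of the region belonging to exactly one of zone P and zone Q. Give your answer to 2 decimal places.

|zone P| = 21, |zone Q| = 20, |zone P∩zone Q| = 7.8.
|zone P △ zone Q| = |zone P| + |zone Q| − 2·|zone P∩zone Q| = 21 + 20 − 15.6 = 25.40.

25.40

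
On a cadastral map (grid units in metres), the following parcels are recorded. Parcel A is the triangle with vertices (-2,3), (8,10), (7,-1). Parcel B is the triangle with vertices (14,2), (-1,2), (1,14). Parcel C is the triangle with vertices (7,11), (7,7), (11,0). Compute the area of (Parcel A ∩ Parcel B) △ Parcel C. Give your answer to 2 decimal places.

|Parcel A ∩ Parcel B| = 38.5325.
|(Parcel A ∩ Parcel B) ∩ Parcel C| = 1.2443.
|(Parcel A ∩ Parcel B) △ Parcel C| = 38.5325 + 8 − 2.4886 = 44.04.

44.04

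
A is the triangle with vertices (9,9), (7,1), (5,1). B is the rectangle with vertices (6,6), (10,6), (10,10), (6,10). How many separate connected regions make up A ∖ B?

A ∖ B is a single connected region.

1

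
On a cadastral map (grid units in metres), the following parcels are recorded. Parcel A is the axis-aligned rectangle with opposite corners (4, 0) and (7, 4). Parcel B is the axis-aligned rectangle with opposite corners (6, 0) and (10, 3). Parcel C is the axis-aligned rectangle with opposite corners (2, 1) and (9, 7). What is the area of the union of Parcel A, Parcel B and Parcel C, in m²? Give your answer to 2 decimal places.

By inclusion–exclusion:
Individual areas: |Parcel A| = 12, |Parcel B| = 12, |Parcel C| = 42.
|Parcel A∩Parcel B|: x∈[6,7], y∈[0,3] → 1·3 = 3.
|Parcel A∩Parcel C|: x∈[4,7], y∈[1,4] → 3·3 = 9.
|Parcel B∩Parcel C|: x∈[6,9], y∈[1,3] → 3·2 = 6.
|Parcel A∩Parcel B∩Parcel C| = 2.
|Parcel A ∪ Parcel B ∪ Parcel C| = 66 − 18 + 2 = 50.00.

50.00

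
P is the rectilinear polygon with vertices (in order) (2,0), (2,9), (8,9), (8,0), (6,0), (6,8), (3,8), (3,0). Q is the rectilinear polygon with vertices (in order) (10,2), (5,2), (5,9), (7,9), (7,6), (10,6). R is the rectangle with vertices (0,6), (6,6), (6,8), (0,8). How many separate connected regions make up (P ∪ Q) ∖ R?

(P ∪ Q) ∖ R splits into 2 disjoint pieces (area 34, area 6).

2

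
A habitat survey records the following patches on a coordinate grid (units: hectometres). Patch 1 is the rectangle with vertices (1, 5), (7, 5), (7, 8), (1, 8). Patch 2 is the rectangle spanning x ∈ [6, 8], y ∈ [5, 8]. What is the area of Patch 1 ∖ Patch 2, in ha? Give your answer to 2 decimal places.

|Patch 1∩Patch 2|: x∈[6,7], y∈[5,8] → 1·3 = 3.
|Patch 1| = 18.
|Patch 1 ∖ Patch 2| = |Patch 1| − |Patch 1∩Patch 2| = 18 − 3 = 15.00.

15.00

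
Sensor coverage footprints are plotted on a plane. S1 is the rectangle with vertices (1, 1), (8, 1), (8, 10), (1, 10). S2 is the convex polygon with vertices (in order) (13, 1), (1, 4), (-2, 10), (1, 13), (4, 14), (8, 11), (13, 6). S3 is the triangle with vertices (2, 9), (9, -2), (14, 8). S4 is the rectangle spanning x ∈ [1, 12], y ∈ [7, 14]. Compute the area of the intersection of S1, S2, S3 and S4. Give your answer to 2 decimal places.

9.23

The intersection is the polygon with vertices (2,9), (8,8.5), (8,7), (3.273,7).
By the shoelace formula its area is 9.23.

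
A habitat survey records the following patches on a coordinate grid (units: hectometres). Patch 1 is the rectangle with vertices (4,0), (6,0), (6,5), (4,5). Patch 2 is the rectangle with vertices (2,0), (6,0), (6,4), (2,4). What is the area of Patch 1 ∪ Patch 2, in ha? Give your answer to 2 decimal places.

By inclusion–exclusion:
Individual areas: |Patch 1| = 10, |Patch 2| = 16.
|Patch 1∩Patch 2|: x∈[4,6], y∈[0,4] → 2·4 = 8.
|Patch 1 ∪ Patch 2| = 26 − 8 = 18.00.

18.00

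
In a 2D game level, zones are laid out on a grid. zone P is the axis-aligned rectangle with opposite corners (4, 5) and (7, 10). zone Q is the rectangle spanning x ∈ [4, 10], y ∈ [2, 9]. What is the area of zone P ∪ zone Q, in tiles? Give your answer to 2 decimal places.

45.00

By inclusion–exclusion:
Individual areas: |zone P| = 15, |zone Q| = 42.
|zone P∩zone Q|: x∈[4,7], y∈[5,9] → 3·4 = 12.
|zone P ∪ zone Q| = 57 − 12 = 45.00.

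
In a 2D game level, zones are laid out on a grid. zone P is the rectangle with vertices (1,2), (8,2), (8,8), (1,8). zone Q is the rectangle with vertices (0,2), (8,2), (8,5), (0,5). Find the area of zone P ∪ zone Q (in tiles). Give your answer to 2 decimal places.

By inclusion–exclusion:
Individual areas: |zone P| = 42, |zone Q| = 24.
|zone P∩zone Q|: x∈[1,8], y∈[2,5] → 7·3 = 21.
|zone P ∪ zone Q| = 66 − 21 = 45.00.

45.00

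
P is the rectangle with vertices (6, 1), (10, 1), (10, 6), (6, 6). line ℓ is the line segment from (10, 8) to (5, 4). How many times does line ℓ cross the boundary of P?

2

The segment meets the boundary at (6,4.8), (7.5,6).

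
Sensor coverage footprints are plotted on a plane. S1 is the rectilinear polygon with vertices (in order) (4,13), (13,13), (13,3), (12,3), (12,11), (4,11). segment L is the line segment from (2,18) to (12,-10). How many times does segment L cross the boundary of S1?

The segment meets the boundary at (4.5,11), (4,12.4).

2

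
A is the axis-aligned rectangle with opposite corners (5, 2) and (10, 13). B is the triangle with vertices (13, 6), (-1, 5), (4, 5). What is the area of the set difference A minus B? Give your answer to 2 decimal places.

53.91

|A| = 55, |A∩B| = 1.0913.
|A ∖ B| = |A| − |A∩B| = 55 − 1.0913 = 53.91.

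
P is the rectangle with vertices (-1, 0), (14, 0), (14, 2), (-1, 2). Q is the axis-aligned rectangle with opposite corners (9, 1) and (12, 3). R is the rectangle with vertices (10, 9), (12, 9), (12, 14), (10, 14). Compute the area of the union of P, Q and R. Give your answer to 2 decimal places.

43.00

By inclusion–exclusion:
Individual areas: |P| = 30, |Q| = 6, |R| = 10.
|P∩Q|: x∈[9,12], y∈[1,2] → 3·1 = 3.
|P∩R| = 0 (no overlap).
|Q∩R| = 0 (no overlap).
|P∩Q∩R| = 0.
|P ∪ Q ∪ R| = 46 − 3 + 0 = 43.00.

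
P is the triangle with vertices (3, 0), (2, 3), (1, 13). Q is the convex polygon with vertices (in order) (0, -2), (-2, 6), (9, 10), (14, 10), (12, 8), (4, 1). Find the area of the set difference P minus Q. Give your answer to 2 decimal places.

|P| = 3.5, |P∩Q| = 2.6369.
|P ∖ Q| = |P| − |P∩Q| = 3.5 − 2.6369 = 0.86.

0.86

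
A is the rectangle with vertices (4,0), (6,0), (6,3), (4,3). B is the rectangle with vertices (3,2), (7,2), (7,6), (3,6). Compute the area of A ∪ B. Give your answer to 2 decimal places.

By inclusion–exclusion:
Individual areas: |A| = 6, |B| = 16.
|A∩B|: x∈[4,6], y∈[2,3] → 2·1 = 2.
|A ∪ B| = 22 − 2 = 20.00.

20.00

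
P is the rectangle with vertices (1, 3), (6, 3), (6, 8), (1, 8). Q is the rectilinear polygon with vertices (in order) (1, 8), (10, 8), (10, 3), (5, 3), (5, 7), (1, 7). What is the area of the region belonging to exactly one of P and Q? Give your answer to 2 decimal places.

36.00

|P| = 25, |Q| = 29, |P∩Q| = 9.
|P △ Q| = |P| + |Q| − 2·|P∩Q| = 25 + 29 − 18 = 36.00.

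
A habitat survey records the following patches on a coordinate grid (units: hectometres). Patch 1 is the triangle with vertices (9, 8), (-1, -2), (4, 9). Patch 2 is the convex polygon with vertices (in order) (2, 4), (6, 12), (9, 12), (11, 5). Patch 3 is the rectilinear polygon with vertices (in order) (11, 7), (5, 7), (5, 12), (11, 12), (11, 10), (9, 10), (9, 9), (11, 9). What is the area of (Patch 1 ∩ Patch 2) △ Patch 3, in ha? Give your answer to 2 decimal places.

35.51

|Patch 1 ∩ Patch 2| = 17.7102.
|(Patch 1 ∩ Patch 2) ∩ Patch 3| = 5.1.
|(Patch 1 ∩ Patch 2) △ Patch 3| = 17.7102 + 28 − 10.2 = 35.51.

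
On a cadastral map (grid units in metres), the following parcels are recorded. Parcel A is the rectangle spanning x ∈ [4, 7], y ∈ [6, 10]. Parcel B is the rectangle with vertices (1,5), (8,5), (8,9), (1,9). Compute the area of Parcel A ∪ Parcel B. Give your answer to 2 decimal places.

31.00

By inclusion–exclusion:
Individual areas: |Parcel A| = 12, |Parcel B| = 28.
|Parcel A∩Parcel B|: x∈[4,7], y∈[6,9] → 3·3 = 9.
|Parcel A ∪ Parcel B| = 40 − 9 = 31.00.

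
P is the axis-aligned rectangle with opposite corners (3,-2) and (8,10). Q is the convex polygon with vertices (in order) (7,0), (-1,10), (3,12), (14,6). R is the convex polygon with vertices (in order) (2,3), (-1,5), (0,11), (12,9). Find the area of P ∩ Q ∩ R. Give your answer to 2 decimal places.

23.43

The intersection is the polygon with vertices (3,5), (3,10), (6,10), (6.96,9.84), (8,9.273), (8,6.6), (3.757,4.054).
By the shoelace formula its area is 23.43.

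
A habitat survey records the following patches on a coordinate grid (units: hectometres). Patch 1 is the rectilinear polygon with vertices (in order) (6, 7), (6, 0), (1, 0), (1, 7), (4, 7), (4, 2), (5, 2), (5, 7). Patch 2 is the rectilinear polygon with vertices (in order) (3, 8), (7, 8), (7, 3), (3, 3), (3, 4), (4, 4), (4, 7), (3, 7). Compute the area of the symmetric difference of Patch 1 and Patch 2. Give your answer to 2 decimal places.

37.00

|Patch 1| = 30, |Patch 2| = 17, |Patch 1∩Patch 2| = 5.
|Patch 1 △ Patch 2| = |Patch 1| + |Patch 2| − 2·|Patch 1∩Patch 2| = 30 + 17 − 10 = 37.00.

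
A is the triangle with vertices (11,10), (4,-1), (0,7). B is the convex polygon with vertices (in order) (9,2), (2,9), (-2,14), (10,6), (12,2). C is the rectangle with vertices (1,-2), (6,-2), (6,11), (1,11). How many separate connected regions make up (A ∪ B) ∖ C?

(A ∪ B) ∖ C splits into 3 disjoint pieces (area 29.1468, area 1.1364, area 3.375).

3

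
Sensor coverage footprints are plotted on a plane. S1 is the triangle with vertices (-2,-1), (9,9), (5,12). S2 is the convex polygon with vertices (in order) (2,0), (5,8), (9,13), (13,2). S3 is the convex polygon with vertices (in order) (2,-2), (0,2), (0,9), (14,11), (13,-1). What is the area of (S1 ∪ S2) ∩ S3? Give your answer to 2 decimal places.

87.32

The region (S1 ∪ S2) ∩ S3 is the polygon with vertices (3.667,9.524), (9.938,10.42), (13,2), (2,0), (3.5,4), (0.406,1.188), (0,2), (0,2.714).
By the shoelace formula its area is 87.32.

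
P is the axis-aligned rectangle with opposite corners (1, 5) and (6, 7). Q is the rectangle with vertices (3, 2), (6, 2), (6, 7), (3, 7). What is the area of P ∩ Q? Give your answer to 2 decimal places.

|P∩Q|: x∈[3,6], y∈[5,7] → 3·2 = 6.

6.00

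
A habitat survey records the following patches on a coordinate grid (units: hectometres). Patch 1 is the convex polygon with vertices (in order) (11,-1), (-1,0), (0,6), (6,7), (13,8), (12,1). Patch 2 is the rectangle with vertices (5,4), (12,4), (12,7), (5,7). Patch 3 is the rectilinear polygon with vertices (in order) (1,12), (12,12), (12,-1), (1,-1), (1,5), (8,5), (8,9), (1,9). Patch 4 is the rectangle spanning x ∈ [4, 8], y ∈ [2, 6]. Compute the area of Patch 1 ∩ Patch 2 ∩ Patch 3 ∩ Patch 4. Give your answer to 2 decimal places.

3.00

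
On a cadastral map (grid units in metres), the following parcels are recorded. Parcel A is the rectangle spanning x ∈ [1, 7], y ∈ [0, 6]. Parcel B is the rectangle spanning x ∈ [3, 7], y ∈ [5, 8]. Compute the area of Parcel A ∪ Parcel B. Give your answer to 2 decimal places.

By inclusion–exclusion:
Individual areas: |Parcel A| = 36, |Parcel B| = 12.
|Parcel A∩Parcel B|: x∈[3,7], y∈[5,6] → 4·1 = 4.
|Parcel A ∪ Parcel B| = 48 − 4 = 44.00.

44.00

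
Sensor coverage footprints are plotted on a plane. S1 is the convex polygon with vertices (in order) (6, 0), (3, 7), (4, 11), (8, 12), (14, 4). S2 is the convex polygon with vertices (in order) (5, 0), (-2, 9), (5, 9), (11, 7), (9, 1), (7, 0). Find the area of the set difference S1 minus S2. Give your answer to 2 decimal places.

|S1| = 76.5, |S1∩S2| = 44.7.
|S1 ∖ S2| = |S1| − |S1∩S2| = 76.5 − 44.7 = 31.80.

31.80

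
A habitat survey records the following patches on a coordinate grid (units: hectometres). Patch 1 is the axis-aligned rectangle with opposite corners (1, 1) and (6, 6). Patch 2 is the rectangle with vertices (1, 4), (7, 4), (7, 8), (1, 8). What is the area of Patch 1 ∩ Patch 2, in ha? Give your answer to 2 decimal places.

|Patch 1∩Patch 2|: x∈[1,6], y∈[4,6] → 5·2 = 10.

10.00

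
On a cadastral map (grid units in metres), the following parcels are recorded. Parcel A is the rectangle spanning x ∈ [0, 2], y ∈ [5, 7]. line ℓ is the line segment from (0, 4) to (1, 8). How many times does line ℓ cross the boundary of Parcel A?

The segment meets the boundary at (0.75,7), (0.25,5).

2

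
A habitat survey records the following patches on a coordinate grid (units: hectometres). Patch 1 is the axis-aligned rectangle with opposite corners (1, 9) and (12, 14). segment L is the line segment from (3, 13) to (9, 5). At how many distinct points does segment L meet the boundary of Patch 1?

1

The segment meets the boundary at (6,9).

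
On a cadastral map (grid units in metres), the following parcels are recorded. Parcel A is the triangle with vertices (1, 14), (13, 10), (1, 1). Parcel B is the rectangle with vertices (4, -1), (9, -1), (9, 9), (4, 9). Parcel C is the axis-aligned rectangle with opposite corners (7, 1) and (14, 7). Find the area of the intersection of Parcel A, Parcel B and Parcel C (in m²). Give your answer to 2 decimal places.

The intersection is the polygon with vertices (7,5.5), (7,7), (9,7).
By the shoelace formula its area is 1.50.

1.50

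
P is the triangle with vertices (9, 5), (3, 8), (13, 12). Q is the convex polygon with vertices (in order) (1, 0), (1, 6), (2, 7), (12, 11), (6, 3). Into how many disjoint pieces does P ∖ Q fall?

P ∖ Q is a single connected region.

1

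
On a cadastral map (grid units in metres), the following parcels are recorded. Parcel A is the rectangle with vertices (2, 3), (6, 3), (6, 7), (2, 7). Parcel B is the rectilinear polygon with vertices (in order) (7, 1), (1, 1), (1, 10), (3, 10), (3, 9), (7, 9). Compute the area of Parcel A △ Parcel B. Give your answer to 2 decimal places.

|Parcel A| = 16, |Parcel B| = 50, |Parcel A∩Parcel B| = 16.
|Parcel A △ Parcel B| = |Parcel A| + |Parcel B| − 2·|Parcel A∩Parcel B| = 16 + 50 − 32 = 34.00.

34.00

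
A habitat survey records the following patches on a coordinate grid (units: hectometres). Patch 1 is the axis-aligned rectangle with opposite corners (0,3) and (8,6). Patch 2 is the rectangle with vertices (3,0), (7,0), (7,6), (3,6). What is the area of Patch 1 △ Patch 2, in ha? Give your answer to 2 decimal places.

24.00

|Patch 1∩Patch 2|: x∈[3,7], y∈[3,6] → 4·3 = 12.
|Patch 1 △ Patch 2| = |Patch 1| + |Patch 2| − 2·|Patch 1∩Patch 2| = 24 + 24 − 24 = 24.00.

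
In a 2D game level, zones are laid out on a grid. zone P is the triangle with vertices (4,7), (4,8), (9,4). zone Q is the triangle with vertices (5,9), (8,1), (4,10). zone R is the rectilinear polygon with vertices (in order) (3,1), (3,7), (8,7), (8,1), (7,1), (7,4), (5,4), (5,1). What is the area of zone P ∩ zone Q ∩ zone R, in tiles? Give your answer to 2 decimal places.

0.32

The intersection is the polygon with vertices (6.258,5.645), (5.818,5.909), (5.379,6.897), (5.964,6.429).
By the shoelace formula its area is 0.32.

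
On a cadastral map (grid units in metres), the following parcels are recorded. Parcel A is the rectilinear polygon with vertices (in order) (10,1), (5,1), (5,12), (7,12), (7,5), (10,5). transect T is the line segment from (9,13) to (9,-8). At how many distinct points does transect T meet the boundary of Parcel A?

2

The segment meets the boundary at (9,1), (9,5).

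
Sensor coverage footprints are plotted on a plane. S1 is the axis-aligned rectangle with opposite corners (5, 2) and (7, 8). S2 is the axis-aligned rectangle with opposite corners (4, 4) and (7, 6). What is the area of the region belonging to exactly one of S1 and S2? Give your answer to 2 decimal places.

10.00

|S1∩S2|: x∈[5,7], y∈[4,6] → 2·2 = 4.
|S1 △ S2| = |S1| + |S2| − 2·|S1∩S2| = 12 + 6 − 8 = 10.00.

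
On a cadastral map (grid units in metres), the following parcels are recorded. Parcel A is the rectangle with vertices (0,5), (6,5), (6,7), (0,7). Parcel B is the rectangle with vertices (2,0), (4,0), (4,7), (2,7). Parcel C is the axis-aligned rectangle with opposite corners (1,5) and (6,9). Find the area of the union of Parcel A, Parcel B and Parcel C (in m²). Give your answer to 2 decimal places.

By inclusion–exclusion:
Individual areas: |Parcel A| = 12, |Parcel B| = 14, |Parcel C| = 20.
|Parcel A∩Parcel B|: x∈[2,4], y∈[5,7] → 2·2 = 4.
|Parcel A∩Parcel C|: x∈[1,6], y∈[5,7] → 5·2 = 10.
|Parcel B∩Parcel C|: x∈[2,4], y∈[5,7] → 2·2 = 4.
|Parcel A∩Parcel B∩Parcel C| = 4.
|Parcel A ∪ Parcel B ∪ Parcel C| = 46 − 18 + 4 = 32.00.

32.00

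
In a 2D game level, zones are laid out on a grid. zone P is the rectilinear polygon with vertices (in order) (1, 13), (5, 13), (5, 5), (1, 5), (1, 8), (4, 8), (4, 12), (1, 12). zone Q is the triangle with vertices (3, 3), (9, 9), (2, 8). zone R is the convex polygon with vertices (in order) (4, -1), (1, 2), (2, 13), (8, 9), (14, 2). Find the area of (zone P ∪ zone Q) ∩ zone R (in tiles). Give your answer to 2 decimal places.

24.24

|zone P ∪ zone Q| = 29.5429.
|(zone P ∪ zone Q) ∩ zone R| = 24.24.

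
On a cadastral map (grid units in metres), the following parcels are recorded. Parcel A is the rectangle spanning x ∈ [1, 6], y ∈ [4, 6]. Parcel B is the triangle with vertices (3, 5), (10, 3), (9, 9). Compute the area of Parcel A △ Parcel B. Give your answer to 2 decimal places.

|Parcel A| = 10, |Parcel B| = 20, |Parcel A∩Parcel B| = 3.5357.
|Parcel A △ Parcel B| = |Parcel A| + |Parcel B| − 2·|Parcel A∩Parcel B| = 10 + 20 − 7.0714 = 22.93.

22.93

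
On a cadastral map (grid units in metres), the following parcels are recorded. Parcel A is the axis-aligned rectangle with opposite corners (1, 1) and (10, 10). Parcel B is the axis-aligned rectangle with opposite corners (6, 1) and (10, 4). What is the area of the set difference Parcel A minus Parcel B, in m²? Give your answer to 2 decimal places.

69.00

|Parcel A∩Parcel B|: x∈[6,10], y∈[1,4] → 4·3 = 12.
|Parcel A| = 81.
|Parcel A ∖ Parcel B| = |Parcel A| − |Parcel A∩Parcel B| = 81 − 12 = 69.00.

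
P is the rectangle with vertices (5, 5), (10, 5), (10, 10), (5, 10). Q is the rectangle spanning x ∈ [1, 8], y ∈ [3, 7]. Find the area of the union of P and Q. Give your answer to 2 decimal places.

47.00

By inclusion–exclusion:
Individual areas: |P| = 25, |Q| = 28.
|P∩Q|: x∈[5,8], y∈[5,7] → 3·2 = 6.
|P ∪ Q| = 53 − 6 = 47.00.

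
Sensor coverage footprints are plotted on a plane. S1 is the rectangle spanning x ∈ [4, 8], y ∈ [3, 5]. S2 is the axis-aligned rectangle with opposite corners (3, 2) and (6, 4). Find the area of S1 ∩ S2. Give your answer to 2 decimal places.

|S1∩S2|: x∈[4,6], y∈[3,4] → 2·1 = 2.

2.00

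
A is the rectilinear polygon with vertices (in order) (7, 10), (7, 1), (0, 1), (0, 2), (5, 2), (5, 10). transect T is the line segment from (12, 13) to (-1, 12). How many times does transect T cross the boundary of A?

0

The segment lies entirely outside A and never meets its boundary.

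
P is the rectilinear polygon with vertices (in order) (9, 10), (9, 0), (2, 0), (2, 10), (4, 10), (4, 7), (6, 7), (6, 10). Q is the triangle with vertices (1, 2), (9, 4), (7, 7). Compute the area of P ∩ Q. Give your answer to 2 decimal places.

13.71

The intersection is the polygon with vertices (2,2.833), (7,7), (9,4), (2,2.25).
By the shoelace formula its area is 13.71.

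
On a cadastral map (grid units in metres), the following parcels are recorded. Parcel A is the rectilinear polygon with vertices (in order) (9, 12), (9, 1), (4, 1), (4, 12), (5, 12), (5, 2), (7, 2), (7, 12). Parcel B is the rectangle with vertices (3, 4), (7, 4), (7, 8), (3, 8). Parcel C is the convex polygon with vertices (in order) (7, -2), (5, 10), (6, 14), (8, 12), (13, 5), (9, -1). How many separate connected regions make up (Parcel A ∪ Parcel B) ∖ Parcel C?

(Parcel A ∪ Parcel B) ∖ Parcel C splits into 2 disjoint pieces (area 19.0833, area 0.7).

2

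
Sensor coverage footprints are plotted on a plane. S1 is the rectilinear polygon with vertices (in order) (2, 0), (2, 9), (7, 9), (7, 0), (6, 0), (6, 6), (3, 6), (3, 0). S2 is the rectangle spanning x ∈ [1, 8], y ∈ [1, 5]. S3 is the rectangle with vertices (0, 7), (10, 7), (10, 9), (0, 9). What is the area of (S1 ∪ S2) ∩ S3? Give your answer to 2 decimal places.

10.00

The region (S1 ∪ S2) ∩ S3 is the polygon with vertices (2,9), (7,9), (7,7), (2,7).
By the shoelace formula its area is 10.00.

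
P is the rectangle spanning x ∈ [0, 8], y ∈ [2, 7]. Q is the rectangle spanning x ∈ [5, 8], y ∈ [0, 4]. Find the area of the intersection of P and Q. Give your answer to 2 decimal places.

|P∩Q|: x∈[5,8], y∈[2,4] → 3·2 = 6.

6.00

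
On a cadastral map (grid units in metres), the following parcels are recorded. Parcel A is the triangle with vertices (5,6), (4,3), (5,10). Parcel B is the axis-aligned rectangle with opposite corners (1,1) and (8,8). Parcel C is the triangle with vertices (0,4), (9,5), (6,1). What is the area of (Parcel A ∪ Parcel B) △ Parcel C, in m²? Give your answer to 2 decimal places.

34.62

|Parcel A ∪ Parcel B| = 49.2857.
|(Parcel A ∪ Parcel B) ∩ Parcel C| = 15.5833.
|(Parcel A ∪ Parcel B) △ Parcel C| = 49.2857 + 16.5 − 31.1667 = 34.62.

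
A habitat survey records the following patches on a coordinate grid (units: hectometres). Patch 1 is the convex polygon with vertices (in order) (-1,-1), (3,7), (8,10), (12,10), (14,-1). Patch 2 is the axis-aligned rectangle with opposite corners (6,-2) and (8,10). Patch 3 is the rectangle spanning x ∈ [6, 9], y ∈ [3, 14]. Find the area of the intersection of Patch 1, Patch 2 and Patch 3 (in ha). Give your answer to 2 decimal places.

12.80

The intersection is the polygon with vertices (8,3), (6,3), (6,8.8), (8,10).
By the shoelace formula its area is 12.80.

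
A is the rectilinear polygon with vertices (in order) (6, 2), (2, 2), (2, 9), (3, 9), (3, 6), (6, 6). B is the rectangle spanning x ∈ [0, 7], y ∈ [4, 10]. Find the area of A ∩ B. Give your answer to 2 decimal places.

The intersection is the polygon with vertices (2,9), (3,9), (3,6), (6,6), (6,4), (2,4).
By the shoelace formula its area is 11.00.

11.00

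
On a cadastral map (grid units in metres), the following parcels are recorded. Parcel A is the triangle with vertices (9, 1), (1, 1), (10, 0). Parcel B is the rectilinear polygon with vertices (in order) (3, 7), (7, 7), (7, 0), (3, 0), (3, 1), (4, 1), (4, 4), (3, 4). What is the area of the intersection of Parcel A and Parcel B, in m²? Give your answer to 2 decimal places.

The intersection is the polygon with vertices (7,1), (7,0.333), (3,0.778), (3,1), (4,1).
By the shoelace formula its area is 1.78.

1.78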